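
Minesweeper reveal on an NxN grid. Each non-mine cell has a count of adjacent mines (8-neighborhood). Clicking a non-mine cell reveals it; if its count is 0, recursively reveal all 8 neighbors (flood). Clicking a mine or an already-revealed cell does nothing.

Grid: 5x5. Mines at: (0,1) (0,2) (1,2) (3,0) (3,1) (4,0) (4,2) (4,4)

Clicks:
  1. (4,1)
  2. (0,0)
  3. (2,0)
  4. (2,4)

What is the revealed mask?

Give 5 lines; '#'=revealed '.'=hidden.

Click 1 (4,1) count=4: revealed 1 new [(4,1)] -> total=1
Click 2 (0,0) count=1: revealed 1 new [(0,0)] -> total=2
Click 3 (2,0) count=2: revealed 1 new [(2,0)] -> total=3
Click 4 (2,4) count=0: revealed 8 new [(0,3) (0,4) (1,3) (1,4) (2,3) (2,4) (3,3) (3,4)] -> total=11

Answer: #..##
...##
#..##
...##
.#...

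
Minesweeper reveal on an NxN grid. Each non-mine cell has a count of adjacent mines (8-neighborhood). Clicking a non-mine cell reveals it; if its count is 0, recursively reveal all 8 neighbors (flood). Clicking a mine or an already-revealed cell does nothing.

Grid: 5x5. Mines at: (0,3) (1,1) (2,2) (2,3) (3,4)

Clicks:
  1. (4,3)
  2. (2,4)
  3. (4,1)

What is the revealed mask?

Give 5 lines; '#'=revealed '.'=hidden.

Answer: .....
.....
##..#
####.
####.

Derivation:
Click 1 (4,3) count=1: revealed 1 new [(4,3)] -> total=1
Click 2 (2,4) count=2: revealed 1 new [(2,4)] -> total=2
Click 3 (4,1) count=0: revealed 9 new [(2,0) (2,1) (3,0) (3,1) (3,2) (3,3) (4,0) (4,1) (4,2)] -> total=11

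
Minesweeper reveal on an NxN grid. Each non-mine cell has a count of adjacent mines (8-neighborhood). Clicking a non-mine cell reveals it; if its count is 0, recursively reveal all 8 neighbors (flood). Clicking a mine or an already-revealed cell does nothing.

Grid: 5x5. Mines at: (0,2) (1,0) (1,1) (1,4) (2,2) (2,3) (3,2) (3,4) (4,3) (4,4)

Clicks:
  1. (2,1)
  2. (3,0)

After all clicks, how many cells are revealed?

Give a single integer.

Click 1 (2,1) count=4: revealed 1 new [(2,1)] -> total=1
Click 2 (3,0) count=0: revealed 5 new [(2,0) (3,0) (3,1) (4,0) (4,1)] -> total=6

Answer: 6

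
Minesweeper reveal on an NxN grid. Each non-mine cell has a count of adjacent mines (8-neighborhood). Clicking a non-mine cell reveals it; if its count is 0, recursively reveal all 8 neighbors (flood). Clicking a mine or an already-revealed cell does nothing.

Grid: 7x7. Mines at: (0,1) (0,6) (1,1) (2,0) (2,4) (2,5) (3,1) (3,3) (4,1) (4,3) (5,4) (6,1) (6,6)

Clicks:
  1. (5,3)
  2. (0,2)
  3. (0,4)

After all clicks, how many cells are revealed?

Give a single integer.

Answer: 9

Derivation:
Click 1 (5,3) count=2: revealed 1 new [(5,3)] -> total=1
Click 2 (0,2) count=2: revealed 1 new [(0,2)] -> total=2
Click 3 (0,4) count=0: revealed 7 new [(0,3) (0,4) (0,5) (1,2) (1,3) (1,4) (1,5)] -> total=9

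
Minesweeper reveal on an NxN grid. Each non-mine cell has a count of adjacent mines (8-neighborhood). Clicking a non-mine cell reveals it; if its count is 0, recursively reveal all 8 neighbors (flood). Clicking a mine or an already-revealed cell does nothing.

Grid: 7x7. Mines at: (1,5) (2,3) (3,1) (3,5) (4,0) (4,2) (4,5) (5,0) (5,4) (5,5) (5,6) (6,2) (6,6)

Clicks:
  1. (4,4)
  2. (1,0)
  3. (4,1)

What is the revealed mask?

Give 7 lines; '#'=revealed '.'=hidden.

Answer: #####..
#####..
###....
.......
.#..#..
.......
.......

Derivation:
Click 1 (4,4) count=4: revealed 1 new [(4,4)] -> total=1
Click 2 (1,0) count=0: revealed 13 new [(0,0) (0,1) (0,2) (0,3) (0,4) (1,0) (1,1) (1,2) (1,3) (1,4) (2,0) (2,1) (2,2)] -> total=14
Click 3 (4,1) count=4: revealed 1 new [(4,1)] -> total=15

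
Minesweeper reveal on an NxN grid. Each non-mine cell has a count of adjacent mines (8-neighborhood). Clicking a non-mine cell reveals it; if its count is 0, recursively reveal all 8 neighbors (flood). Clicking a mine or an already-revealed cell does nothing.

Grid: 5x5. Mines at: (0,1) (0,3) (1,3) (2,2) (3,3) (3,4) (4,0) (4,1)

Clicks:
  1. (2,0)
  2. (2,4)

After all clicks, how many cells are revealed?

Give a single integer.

Click 1 (2,0) count=0: revealed 6 new [(1,0) (1,1) (2,0) (2,1) (3,0) (3,1)] -> total=6
Click 2 (2,4) count=3: revealed 1 new [(2,4)] -> total=7

Answer: 7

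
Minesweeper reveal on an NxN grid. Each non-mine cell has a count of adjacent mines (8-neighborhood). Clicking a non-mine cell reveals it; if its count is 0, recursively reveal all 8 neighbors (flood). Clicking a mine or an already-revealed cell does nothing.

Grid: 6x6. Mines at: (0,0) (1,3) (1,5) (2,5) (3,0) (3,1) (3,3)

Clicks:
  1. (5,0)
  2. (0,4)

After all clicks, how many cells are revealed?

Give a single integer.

Click 1 (5,0) count=0: revealed 14 new [(3,4) (3,5) (4,0) (4,1) (4,2) (4,3) (4,4) (4,5) (5,0) (5,1) (5,2) (5,3) (5,4) (5,5)] -> total=14
Click 2 (0,4) count=2: revealed 1 new [(0,4)] -> total=15

Answer: 15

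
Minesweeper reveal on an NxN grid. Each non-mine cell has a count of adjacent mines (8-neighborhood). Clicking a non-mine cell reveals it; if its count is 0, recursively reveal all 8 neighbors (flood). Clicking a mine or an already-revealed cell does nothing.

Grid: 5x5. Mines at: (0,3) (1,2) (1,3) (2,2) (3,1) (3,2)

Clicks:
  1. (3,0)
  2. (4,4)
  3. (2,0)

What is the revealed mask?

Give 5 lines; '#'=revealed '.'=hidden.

Click 1 (3,0) count=1: revealed 1 new [(3,0)] -> total=1
Click 2 (4,4) count=0: revealed 6 new [(2,3) (2,4) (3,3) (3,4) (4,3) (4,4)] -> total=7
Click 3 (2,0) count=1: revealed 1 new [(2,0)] -> total=8

Answer: .....
.....
#..##
#..##
...##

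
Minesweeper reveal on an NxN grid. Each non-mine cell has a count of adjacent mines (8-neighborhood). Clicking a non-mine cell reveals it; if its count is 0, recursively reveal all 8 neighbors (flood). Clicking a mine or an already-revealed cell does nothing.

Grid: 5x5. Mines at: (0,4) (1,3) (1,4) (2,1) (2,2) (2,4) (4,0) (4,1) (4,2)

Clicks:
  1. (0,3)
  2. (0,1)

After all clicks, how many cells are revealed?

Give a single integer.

Answer: 7

Derivation:
Click 1 (0,3) count=3: revealed 1 new [(0,3)] -> total=1
Click 2 (0,1) count=0: revealed 6 new [(0,0) (0,1) (0,2) (1,0) (1,1) (1,2)] -> total=7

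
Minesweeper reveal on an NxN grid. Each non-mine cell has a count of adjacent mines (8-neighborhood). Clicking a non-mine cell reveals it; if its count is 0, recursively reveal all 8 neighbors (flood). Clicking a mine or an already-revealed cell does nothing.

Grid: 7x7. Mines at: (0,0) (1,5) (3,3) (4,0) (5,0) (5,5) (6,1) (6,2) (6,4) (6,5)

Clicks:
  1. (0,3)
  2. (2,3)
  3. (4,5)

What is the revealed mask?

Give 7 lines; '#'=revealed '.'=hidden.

Click 1 (0,3) count=0: revealed 17 new [(0,1) (0,2) (0,3) (0,4) (1,0) (1,1) (1,2) (1,3) (1,4) (2,0) (2,1) (2,2) (2,3) (2,4) (3,0) (3,1) (3,2)] -> total=17
Click 2 (2,3) count=1: revealed 0 new [(none)] -> total=17
Click 3 (4,5) count=1: revealed 1 new [(4,5)] -> total=18

Answer: .####..
#####..
#####..
###....
.....#.
.......
.......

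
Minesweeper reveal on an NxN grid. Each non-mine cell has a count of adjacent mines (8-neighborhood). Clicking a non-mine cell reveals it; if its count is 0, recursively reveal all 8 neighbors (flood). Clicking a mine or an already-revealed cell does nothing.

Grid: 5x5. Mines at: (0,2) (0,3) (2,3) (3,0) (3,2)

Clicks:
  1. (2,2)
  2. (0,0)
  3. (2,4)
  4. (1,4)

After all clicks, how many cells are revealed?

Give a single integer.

Answer: 9

Derivation:
Click 1 (2,2) count=2: revealed 1 new [(2,2)] -> total=1
Click 2 (0,0) count=0: revealed 6 new [(0,0) (0,1) (1,0) (1,1) (2,0) (2,1)] -> total=7
Click 3 (2,4) count=1: revealed 1 new [(2,4)] -> total=8
Click 4 (1,4) count=2: revealed 1 new [(1,4)] -> total=9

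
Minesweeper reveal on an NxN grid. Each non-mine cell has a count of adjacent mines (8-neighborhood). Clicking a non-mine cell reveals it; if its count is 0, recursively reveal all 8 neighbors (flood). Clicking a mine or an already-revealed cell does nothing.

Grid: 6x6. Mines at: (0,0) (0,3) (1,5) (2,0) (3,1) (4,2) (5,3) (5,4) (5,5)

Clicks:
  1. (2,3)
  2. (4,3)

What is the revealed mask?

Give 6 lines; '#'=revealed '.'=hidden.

Answer: ......
..###.
..####
..####
...###
......

Derivation:
Click 1 (2,3) count=0: revealed 14 new [(1,2) (1,3) (1,4) (2,2) (2,3) (2,4) (2,5) (3,2) (3,3) (3,4) (3,5) (4,3) (4,4) (4,5)] -> total=14
Click 2 (4,3) count=3: revealed 0 new [(none)] -> total=14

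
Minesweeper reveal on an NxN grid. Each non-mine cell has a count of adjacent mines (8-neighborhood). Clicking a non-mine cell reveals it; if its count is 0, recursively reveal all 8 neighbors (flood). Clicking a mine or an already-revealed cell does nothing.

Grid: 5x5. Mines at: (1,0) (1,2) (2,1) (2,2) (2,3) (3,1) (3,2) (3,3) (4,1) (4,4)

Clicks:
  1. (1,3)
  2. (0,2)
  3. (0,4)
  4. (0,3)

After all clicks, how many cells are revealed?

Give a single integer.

Answer: 5

Derivation:
Click 1 (1,3) count=3: revealed 1 new [(1,3)] -> total=1
Click 2 (0,2) count=1: revealed 1 new [(0,2)] -> total=2
Click 3 (0,4) count=0: revealed 3 new [(0,3) (0,4) (1,4)] -> total=5
Click 4 (0,3) count=1: revealed 0 new [(none)] -> total=5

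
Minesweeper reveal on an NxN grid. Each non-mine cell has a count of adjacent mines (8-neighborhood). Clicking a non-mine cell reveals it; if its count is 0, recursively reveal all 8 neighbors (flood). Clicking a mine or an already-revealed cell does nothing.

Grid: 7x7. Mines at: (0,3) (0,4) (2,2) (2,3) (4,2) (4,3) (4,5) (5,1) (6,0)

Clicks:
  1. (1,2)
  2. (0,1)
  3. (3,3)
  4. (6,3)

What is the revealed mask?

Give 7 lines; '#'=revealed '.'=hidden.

Click 1 (1,2) count=3: revealed 1 new [(1,2)] -> total=1
Click 2 (0,1) count=0: revealed 11 new [(0,0) (0,1) (0,2) (1,0) (1,1) (2,0) (2,1) (3,0) (3,1) (4,0) (4,1)] -> total=12
Click 3 (3,3) count=4: revealed 1 new [(3,3)] -> total=13
Click 4 (6,3) count=0: revealed 10 new [(5,2) (5,3) (5,4) (5,5) (5,6) (6,2) (6,3) (6,4) (6,5) (6,6)] -> total=23

Answer: ###....
###....
##.....
##.#...
##.....
..#####
..#####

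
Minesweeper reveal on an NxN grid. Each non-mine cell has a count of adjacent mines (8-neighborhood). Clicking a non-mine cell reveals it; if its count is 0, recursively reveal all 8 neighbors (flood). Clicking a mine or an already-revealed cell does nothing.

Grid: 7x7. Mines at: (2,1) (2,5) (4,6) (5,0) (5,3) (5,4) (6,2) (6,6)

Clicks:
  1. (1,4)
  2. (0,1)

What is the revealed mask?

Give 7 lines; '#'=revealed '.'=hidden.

Click 1 (1,4) count=1: revealed 1 new [(1,4)] -> total=1
Click 2 (0,1) count=0: revealed 22 new [(0,0) (0,1) (0,2) (0,3) (0,4) (0,5) (0,6) (1,0) (1,1) (1,2) (1,3) (1,5) (1,6) (2,2) (2,3) (2,4) (3,2) (3,3) (3,4) (4,2) (4,3) (4,4)] -> total=23

Answer: #######
#######
..###..
..###..
..###..
.......
.......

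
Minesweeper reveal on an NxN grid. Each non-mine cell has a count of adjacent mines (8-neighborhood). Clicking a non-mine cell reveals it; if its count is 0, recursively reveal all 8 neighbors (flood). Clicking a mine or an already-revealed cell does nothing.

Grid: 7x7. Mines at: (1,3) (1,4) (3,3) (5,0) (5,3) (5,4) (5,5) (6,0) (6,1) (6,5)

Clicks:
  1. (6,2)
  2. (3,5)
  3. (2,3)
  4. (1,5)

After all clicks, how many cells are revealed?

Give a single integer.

Click 1 (6,2) count=2: revealed 1 new [(6,2)] -> total=1
Click 2 (3,5) count=0: revealed 13 new [(0,5) (0,6) (1,5) (1,6) (2,4) (2,5) (2,6) (3,4) (3,5) (3,6) (4,4) (4,5) (4,6)] -> total=14
Click 3 (2,3) count=3: revealed 1 new [(2,3)] -> total=15
Click 4 (1,5) count=1: revealed 0 new [(none)] -> total=15

Answer: 15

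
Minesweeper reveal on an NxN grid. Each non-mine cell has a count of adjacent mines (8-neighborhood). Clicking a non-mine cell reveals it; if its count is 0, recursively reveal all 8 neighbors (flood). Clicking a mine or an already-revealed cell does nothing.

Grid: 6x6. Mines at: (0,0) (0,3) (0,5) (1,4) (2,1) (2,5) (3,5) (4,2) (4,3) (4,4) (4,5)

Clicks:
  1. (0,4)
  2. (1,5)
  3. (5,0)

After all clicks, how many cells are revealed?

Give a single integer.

Answer: 8

Derivation:
Click 1 (0,4) count=3: revealed 1 new [(0,4)] -> total=1
Click 2 (1,5) count=3: revealed 1 new [(1,5)] -> total=2
Click 3 (5,0) count=0: revealed 6 new [(3,0) (3,1) (4,0) (4,1) (5,0) (5,1)] -> total=8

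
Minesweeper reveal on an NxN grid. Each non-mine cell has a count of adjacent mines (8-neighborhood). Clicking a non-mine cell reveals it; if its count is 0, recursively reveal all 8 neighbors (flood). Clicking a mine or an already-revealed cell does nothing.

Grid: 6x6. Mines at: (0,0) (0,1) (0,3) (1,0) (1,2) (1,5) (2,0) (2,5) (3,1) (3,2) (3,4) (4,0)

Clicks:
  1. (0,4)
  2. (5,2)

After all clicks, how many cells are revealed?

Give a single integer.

Answer: 11

Derivation:
Click 1 (0,4) count=2: revealed 1 new [(0,4)] -> total=1
Click 2 (5,2) count=0: revealed 10 new [(4,1) (4,2) (4,3) (4,4) (4,5) (5,1) (5,2) (5,3) (5,4) (5,5)] -> total=11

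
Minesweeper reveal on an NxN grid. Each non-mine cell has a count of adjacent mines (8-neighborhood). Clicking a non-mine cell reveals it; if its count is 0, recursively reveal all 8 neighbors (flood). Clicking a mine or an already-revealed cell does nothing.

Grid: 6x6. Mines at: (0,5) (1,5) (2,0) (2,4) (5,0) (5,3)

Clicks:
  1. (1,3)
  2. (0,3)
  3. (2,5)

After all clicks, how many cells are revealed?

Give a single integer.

Click 1 (1,3) count=1: revealed 1 new [(1,3)] -> total=1
Click 2 (0,3) count=0: revealed 18 new [(0,0) (0,1) (0,2) (0,3) (0,4) (1,0) (1,1) (1,2) (1,4) (2,1) (2,2) (2,3) (3,1) (3,2) (3,3) (4,1) (4,2) (4,3)] -> total=19
Click 3 (2,5) count=2: revealed 1 new [(2,5)] -> total=20

Answer: 20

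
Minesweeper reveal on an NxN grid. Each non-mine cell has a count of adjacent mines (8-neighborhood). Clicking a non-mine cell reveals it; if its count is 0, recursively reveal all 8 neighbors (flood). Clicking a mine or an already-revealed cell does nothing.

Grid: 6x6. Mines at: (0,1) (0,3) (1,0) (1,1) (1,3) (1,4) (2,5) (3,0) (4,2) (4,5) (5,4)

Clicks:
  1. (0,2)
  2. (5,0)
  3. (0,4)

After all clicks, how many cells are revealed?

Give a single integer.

Answer: 6

Derivation:
Click 1 (0,2) count=4: revealed 1 new [(0,2)] -> total=1
Click 2 (5,0) count=0: revealed 4 new [(4,0) (4,1) (5,0) (5,1)] -> total=5
Click 3 (0,4) count=3: revealed 1 new [(0,4)] -> total=6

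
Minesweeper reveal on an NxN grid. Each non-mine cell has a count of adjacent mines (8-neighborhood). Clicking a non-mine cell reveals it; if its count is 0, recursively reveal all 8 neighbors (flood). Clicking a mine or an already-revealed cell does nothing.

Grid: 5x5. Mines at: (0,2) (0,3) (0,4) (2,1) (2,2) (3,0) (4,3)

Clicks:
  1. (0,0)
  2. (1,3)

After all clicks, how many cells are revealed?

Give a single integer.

Click 1 (0,0) count=0: revealed 4 new [(0,0) (0,1) (1,0) (1,1)] -> total=4
Click 2 (1,3) count=4: revealed 1 new [(1,3)] -> total=5

Answer: 5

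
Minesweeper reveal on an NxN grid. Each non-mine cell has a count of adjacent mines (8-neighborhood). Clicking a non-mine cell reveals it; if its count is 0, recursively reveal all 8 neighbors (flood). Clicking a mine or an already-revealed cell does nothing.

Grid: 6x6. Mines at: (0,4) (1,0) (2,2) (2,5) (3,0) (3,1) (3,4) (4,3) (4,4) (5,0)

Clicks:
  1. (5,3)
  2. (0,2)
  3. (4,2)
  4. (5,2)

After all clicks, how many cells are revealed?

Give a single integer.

Click 1 (5,3) count=2: revealed 1 new [(5,3)] -> total=1
Click 2 (0,2) count=0: revealed 6 new [(0,1) (0,2) (0,3) (1,1) (1,2) (1,3)] -> total=7
Click 3 (4,2) count=2: revealed 1 new [(4,2)] -> total=8
Click 4 (5,2) count=1: revealed 1 new [(5,2)] -> total=9

Answer: 9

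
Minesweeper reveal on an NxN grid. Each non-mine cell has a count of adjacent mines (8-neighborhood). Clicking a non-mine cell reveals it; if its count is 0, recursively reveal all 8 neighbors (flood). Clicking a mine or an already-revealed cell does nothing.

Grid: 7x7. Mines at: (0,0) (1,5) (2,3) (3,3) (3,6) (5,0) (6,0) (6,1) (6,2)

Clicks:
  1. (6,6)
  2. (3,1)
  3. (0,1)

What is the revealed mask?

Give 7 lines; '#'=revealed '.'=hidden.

Answer: .#.....
###....
###....
###....
#######
...####
...####

Derivation:
Click 1 (6,6) count=0: revealed 12 new [(4,3) (4,4) (4,5) (4,6) (5,3) (5,4) (5,5) (5,6) (6,3) (6,4) (6,5) (6,6)] -> total=12
Click 2 (3,1) count=0: revealed 12 new [(1,0) (1,1) (1,2) (2,0) (2,1) (2,2) (3,0) (3,1) (3,2) (4,0) (4,1) (4,2)] -> total=24
Click 3 (0,1) count=1: revealed 1 new [(0,1)] -> total=25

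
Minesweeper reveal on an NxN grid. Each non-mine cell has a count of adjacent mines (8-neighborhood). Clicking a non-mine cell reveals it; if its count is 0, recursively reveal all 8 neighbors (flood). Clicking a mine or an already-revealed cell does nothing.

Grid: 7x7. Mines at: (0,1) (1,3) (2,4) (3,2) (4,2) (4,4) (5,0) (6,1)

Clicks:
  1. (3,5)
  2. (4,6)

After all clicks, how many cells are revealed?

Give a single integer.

Answer: 22

Derivation:
Click 1 (3,5) count=2: revealed 1 new [(3,5)] -> total=1
Click 2 (4,6) count=0: revealed 21 new [(0,4) (0,5) (0,6) (1,4) (1,5) (1,6) (2,5) (2,6) (3,6) (4,5) (4,6) (5,2) (5,3) (5,4) (5,5) (5,6) (6,2) (6,3) (6,4) (6,5) (6,6)] -> total=22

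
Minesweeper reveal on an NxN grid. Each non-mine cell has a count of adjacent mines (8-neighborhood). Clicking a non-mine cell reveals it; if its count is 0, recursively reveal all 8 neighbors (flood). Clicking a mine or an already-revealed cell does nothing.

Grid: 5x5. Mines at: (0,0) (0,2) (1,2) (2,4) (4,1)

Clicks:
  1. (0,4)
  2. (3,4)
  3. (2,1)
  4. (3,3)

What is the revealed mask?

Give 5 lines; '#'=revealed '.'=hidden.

Click 1 (0,4) count=0: revealed 4 new [(0,3) (0,4) (1,3) (1,4)] -> total=4
Click 2 (3,4) count=1: revealed 1 new [(3,4)] -> total=5
Click 3 (2,1) count=1: revealed 1 new [(2,1)] -> total=6
Click 4 (3,3) count=1: revealed 1 new [(3,3)] -> total=7

Answer: ...##
...##
.#...
...##
.....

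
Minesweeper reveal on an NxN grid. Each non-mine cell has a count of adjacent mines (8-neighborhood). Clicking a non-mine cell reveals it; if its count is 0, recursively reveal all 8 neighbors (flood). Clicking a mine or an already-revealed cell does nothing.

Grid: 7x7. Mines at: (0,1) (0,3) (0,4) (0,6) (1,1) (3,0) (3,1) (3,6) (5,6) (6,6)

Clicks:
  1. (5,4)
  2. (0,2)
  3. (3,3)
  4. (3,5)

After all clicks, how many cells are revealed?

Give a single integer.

Click 1 (5,4) count=0: revealed 30 new [(1,2) (1,3) (1,4) (1,5) (2,2) (2,3) (2,4) (2,5) (3,2) (3,3) (3,4) (3,5) (4,0) (4,1) (4,2) (4,3) (4,4) (4,5) (5,0) (5,1) (5,2) (5,3) (5,4) (5,5) (6,0) (6,1) (6,2) (6,3) (6,4) (6,5)] -> total=30
Click 2 (0,2) count=3: revealed 1 new [(0,2)] -> total=31
Click 3 (3,3) count=0: revealed 0 new [(none)] -> total=31
Click 4 (3,5) count=1: revealed 0 new [(none)] -> total=31

Answer: 31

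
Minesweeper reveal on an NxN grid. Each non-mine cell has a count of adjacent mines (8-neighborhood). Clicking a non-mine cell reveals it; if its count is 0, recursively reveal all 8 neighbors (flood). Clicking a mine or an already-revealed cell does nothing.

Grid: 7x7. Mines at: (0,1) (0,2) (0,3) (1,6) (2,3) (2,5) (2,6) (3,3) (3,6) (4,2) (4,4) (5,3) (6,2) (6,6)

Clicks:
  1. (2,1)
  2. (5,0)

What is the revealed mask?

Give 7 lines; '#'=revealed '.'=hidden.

Click 1 (2,1) count=0: revealed 15 new [(1,0) (1,1) (1,2) (2,0) (2,1) (2,2) (3,0) (3,1) (3,2) (4,0) (4,1) (5,0) (5,1) (6,0) (6,1)] -> total=15
Click 2 (5,0) count=0: revealed 0 new [(none)] -> total=15

Answer: .......
###....
###....
###....
##.....
##.....
##.....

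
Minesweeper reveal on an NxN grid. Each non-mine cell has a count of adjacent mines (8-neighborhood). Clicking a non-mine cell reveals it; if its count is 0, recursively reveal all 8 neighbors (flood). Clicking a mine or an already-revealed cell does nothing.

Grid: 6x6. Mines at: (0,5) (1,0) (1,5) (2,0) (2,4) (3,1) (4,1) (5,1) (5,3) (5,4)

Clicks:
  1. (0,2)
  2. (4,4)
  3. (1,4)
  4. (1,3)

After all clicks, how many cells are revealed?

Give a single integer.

Answer: 12

Derivation:
Click 1 (0,2) count=0: revealed 11 new [(0,1) (0,2) (0,3) (0,4) (1,1) (1,2) (1,3) (1,4) (2,1) (2,2) (2,3)] -> total=11
Click 2 (4,4) count=2: revealed 1 new [(4,4)] -> total=12
Click 3 (1,4) count=3: revealed 0 new [(none)] -> total=12
Click 4 (1,3) count=1: revealed 0 new [(none)] -> total=12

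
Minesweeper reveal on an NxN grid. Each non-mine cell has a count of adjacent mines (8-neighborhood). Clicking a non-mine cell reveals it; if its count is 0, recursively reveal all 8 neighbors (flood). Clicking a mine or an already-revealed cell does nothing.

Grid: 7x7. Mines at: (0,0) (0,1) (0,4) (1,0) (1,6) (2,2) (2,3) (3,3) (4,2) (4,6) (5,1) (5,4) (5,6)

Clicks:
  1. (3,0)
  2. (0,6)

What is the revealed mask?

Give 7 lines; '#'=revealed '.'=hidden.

Answer: ......#
.......
##.....
##.....
##.....
.......
.......

Derivation:
Click 1 (3,0) count=0: revealed 6 new [(2,0) (2,1) (3,0) (3,1) (4,0) (4,1)] -> total=6
Click 2 (0,6) count=1: revealed 1 new [(0,6)] -> total=7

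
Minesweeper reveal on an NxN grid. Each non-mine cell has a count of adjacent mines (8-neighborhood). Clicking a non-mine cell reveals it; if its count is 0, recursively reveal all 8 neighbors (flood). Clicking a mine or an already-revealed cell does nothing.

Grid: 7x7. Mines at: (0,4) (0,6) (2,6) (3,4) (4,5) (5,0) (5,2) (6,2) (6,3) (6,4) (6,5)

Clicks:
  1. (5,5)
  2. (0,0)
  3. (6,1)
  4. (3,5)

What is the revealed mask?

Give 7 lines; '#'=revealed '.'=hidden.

Click 1 (5,5) count=3: revealed 1 new [(5,5)] -> total=1
Click 2 (0,0) count=0: revealed 20 new [(0,0) (0,1) (0,2) (0,3) (1,0) (1,1) (1,2) (1,3) (2,0) (2,1) (2,2) (2,3) (3,0) (3,1) (3,2) (3,3) (4,0) (4,1) (4,2) (4,3)] -> total=21
Click 3 (6,1) count=3: revealed 1 new [(6,1)] -> total=22
Click 4 (3,5) count=3: revealed 1 new [(3,5)] -> total=23

Answer: ####...
####...
####...
####.#.
####...
.....#.
.#.....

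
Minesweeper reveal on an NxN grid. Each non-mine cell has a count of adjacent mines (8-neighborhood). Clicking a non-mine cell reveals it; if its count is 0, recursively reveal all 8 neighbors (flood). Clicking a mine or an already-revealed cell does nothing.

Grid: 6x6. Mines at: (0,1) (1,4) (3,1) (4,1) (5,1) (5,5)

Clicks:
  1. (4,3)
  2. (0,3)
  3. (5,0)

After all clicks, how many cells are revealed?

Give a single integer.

Click 1 (4,3) count=0: revealed 15 new [(2,2) (2,3) (2,4) (2,5) (3,2) (3,3) (3,4) (3,5) (4,2) (4,3) (4,4) (4,5) (5,2) (5,3) (5,4)] -> total=15
Click 2 (0,3) count=1: revealed 1 new [(0,3)] -> total=16
Click 3 (5,0) count=2: revealed 1 new [(5,0)] -> total=17

Answer: 17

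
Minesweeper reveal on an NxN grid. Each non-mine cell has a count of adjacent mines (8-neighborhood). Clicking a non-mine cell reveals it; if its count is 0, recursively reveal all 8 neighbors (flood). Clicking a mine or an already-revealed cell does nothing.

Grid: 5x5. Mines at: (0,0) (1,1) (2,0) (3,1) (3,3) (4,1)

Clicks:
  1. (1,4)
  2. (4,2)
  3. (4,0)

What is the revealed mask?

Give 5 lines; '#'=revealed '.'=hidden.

Click 1 (1,4) count=0: revealed 9 new [(0,2) (0,3) (0,4) (1,2) (1,3) (1,4) (2,2) (2,3) (2,4)] -> total=9
Click 2 (4,2) count=3: revealed 1 new [(4,2)] -> total=10
Click 3 (4,0) count=2: revealed 1 new [(4,0)] -> total=11

Answer: ..###
..###
..###
.....
#.#..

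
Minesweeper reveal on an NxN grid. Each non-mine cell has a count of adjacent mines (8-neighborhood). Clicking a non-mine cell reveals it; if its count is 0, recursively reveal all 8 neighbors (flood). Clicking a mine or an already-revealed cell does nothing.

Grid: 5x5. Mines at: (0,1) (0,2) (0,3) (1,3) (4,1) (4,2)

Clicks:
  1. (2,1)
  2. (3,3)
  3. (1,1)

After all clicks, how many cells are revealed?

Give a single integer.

Answer: 10

Derivation:
Click 1 (2,1) count=0: revealed 9 new [(1,0) (1,1) (1,2) (2,0) (2,1) (2,2) (3,0) (3,1) (3,2)] -> total=9
Click 2 (3,3) count=1: revealed 1 new [(3,3)] -> total=10
Click 3 (1,1) count=2: revealed 0 new [(none)] -> total=10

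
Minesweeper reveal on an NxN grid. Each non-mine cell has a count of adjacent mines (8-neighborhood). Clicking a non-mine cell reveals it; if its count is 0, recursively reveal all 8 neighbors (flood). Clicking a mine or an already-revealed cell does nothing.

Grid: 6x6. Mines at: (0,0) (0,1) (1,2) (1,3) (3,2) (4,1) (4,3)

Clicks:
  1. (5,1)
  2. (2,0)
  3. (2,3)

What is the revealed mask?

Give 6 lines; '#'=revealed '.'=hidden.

Answer: ......
##....
##.#..
##....
......
.#....

Derivation:
Click 1 (5,1) count=1: revealed 1 new [(5,1)] -> total=1
Click 2 (2,0) count=0: revealed 6 new [(1,0) (1,1) (2,0) (2,1) (3,0) (3,1)] -> total=7
Click 3 (2,3) count=3: revealed 1 new [(2,3)] -> total=8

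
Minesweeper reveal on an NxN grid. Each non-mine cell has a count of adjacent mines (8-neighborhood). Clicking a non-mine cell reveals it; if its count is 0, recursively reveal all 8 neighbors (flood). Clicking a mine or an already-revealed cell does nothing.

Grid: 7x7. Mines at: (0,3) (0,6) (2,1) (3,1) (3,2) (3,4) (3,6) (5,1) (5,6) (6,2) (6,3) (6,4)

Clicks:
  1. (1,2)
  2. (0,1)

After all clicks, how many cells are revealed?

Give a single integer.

Answer: 6

Derivation:
Click 1 (1,2) count=2: revealed 1 new [(1,2)] -> total=1
Click 2 (0,1) count=0: revealed 5 new [(0,0) (0,1) (0,2) (1,0) (1,1)] -> total=6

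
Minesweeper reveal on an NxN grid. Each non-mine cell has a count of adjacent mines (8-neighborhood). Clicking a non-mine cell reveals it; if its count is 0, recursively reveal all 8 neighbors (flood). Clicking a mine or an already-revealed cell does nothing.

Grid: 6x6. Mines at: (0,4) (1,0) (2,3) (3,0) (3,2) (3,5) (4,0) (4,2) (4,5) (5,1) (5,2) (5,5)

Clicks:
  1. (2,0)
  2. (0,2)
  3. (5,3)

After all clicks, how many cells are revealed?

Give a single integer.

Click 1 (2,0) count=2: revealed 1 new [(2,0)] -> total=1
Click 2 (0,2) count=0: revealed 6 new [(0,1) (0,2) (0,3) (1,1) (1,2) (1,3)] -> total=7
Click 3 (5,3) count=2: revealed 1 new [(5,3)] -> total=8

Answer: 8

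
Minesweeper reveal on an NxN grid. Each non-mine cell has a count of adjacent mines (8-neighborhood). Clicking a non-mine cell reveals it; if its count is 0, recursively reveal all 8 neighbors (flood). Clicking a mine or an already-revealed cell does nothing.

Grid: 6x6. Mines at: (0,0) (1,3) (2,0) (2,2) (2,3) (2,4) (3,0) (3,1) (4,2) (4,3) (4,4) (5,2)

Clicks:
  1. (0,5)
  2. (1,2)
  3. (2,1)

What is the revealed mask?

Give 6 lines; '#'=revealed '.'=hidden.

Click 1 (0,5) count=0: revealed 4 new [(0,4) (0,5) (1,4) (1,5)] -> total=4
Click 2 (1,2) count=3: revealed 1 new [(1,2)] -> total=5
Click 3 (2,1) count=4: revealed 1 new [(2,1)] -> total=6

Answer: ....##
..#.##
.#....
......
......
......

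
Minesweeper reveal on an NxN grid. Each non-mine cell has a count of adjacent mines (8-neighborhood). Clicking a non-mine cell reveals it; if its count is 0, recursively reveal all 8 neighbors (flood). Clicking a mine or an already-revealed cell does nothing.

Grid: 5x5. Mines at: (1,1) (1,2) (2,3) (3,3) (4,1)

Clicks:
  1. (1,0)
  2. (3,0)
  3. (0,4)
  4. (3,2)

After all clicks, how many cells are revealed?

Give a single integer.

Answer: 7

Derivation:
Click 1 (1,0) count=1: revealed 1 new [(1,0)] -> total=1
Click 2 (3,0) count=1: revealed 1 new [(3,0)] -> total=2
Click 3 (0,4) count=0: revealed 4 new [(0,3) (0,4) (1,3) (1,4)] -> total=6
Click 4 (3,2) count=3: revealed 1 new [(3,2)] -> total=7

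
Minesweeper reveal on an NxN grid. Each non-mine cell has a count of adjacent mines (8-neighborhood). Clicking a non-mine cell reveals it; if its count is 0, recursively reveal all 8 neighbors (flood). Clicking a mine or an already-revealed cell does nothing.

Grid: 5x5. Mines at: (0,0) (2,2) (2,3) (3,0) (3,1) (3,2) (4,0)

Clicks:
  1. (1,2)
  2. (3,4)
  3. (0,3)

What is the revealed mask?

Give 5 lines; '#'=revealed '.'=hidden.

Click 1 (1,2) count=2: revealed 1 new [(1,2)] -> total=1
Click 2 (3,4) count=1: revealed 1 new [(3,4)] -> total=2
Click 3 (0,3) count=0: revealed 7 new [(0,1) (0,2) (0,3) (0,4) (1,1) (1,3) (1,4)] -> total=9

Answer: .####
.####
.....
....#
.....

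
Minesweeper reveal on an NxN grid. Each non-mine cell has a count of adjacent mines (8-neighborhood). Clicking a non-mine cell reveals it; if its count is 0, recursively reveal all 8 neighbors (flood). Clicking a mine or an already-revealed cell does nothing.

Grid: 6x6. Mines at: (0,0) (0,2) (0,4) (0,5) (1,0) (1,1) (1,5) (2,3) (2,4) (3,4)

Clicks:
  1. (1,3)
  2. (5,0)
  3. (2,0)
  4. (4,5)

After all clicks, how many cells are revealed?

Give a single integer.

Click 1 (1,3) count=4: revealed 1 new [(1,3)] -> total=1
Click 2 (5,0) count=0: revealed 19 new [(2,0) (2,1) (2,2) (3,0) (3,1) (3,2) (3,3) (4,0) (4,1) (4,2) (4,3) (4,4) (4,5) (5,0) (5,1) (5,2) (5,3) (5,4) (5,5)] -> total=20
Click 3 (2,0) count=2: revealed 0 new [(none)] -> total=20
Click 4 (4,5) count=1: revealed 0 new [(none)] -> total=20

Answer: 20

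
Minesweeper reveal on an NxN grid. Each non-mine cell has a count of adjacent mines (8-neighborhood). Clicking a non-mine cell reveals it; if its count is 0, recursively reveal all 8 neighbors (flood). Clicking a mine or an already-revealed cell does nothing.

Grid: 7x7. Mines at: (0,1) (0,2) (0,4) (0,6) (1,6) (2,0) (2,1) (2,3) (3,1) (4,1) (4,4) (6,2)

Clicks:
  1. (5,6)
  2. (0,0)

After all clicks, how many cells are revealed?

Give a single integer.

Click 1 (5,6) count=0: revealed 14 new [(2,5) (2,6) (3,5) (3,6) (4,5) (4,6) (5,3) (5,4) (5,5) (5,6) (6,3) (6,4) (6,5) (6,6)] -> total=14
Click 2 (0,0) count=1: revealed 1 new [(0,0)] -> total=15

Answer: 15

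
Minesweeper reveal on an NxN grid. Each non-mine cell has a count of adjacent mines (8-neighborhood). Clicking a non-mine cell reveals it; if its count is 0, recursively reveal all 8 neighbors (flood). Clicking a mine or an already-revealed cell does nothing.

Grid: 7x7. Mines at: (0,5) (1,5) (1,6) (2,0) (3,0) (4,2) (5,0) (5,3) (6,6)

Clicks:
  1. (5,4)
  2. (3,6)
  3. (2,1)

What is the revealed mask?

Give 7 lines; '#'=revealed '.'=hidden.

Click 1 (5,4) count=1: revealed 1 new [(5,4)] -> total=1
Click 2 (3,6) count=0: revealed 28 new [(0,0) (0,1) (0,2) (0,3) (0,4) (1,0) (1,1) (1,2) (1,3) (1,4) (2,1) (2,2) (2,3) (2,4) (2,5) (2,6) (3,1) (3,2) (3,3) (3,4) (3,5) (3,6) (4,3) (4,4) (4,5) (4,6) (5,5) (5,6)] -> total=29
Click 3 (2,1) count=2: revealed 0 new [(none)] -> total=29

Answer: #####..
#####..
.######
.######
...####
....###
.......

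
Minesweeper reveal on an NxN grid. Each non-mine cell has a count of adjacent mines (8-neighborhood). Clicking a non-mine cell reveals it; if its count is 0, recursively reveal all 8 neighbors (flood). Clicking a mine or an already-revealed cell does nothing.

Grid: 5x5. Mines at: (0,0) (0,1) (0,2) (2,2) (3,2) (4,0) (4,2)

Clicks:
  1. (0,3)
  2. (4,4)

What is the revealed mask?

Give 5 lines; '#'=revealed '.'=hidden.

Answer: ...##
...##
...##
...##
...##

Derivation:
Click 1 (0,3) count=1: revealed 1 new [(0,3)] -> total=1
Click 2 (4,4) count=0: revealed 9 new [(0,4) (1,3) (1,4) (2,3) (2,4) (3,3) (3,4) (4,3) (4,4)] -> total=10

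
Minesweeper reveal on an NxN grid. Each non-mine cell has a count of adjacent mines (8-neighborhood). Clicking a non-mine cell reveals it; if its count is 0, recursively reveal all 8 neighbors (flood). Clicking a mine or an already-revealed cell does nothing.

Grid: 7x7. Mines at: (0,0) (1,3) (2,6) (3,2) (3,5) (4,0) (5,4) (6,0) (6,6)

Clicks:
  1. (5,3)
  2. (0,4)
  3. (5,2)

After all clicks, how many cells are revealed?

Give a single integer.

Answer: 10

Derivation:
Click 1 (5,3) count=1: revealed 1 new [(5,3)] -> total=1
Click 2 (0,4) count=1: revealed 1 new [(0,4)] -> total=2
Click 3 (5,2) count=0: revealed 8 new [(4,1) (4,2) (4,3) (5,1) (5,2) (6,1) (6,2) (6,3)] -> total=10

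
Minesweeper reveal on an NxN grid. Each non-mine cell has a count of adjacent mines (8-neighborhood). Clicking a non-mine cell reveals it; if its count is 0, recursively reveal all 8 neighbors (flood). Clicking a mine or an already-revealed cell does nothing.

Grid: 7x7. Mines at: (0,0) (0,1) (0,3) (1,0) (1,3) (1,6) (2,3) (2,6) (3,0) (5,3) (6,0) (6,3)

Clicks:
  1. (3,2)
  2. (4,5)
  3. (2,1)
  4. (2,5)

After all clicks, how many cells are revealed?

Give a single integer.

Answer: 15

Derivation:
Click 1 (3,2) count=1: revealed 1 new [(3,2)] -> total=1
Click 2 (4,5) count=0: revealed 12 new [(3,4) (3,5) (3,6) (4,4) (4,5) (4,6) (5,4) (5,5) (5,6) (6,4) (6,5) (6,6)] -> total=13
Click 3 (2,1) count=2: revealed 1 new [(2,1)] -> total=14
Click 4 (2,5) count=2: revealed 1 new [(2,5)] -> total=15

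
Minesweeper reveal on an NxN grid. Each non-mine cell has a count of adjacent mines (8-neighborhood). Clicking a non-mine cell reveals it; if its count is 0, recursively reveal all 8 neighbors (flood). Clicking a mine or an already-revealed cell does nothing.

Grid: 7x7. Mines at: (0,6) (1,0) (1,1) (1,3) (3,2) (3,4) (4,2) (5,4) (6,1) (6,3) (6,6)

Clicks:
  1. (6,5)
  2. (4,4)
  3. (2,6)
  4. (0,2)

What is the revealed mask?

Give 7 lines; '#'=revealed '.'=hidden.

Answer: ..#....
.....##
.....##
.....##
....###
.....##
.....#.

Derivation:
Click 1 (6,5) count=2: revealed 1 new [(6,5)] -> total=1
Click 2 (4,4) count=2: revealed 1 new [(4,4)] -> total=2
Click 3 (2,6) count=0: revealed 10 new [(1,5) (1,6) (2,5) (2,6) (3,5) (3,6) (4,5) (4,6) (5,5) (5,6)] -> total=12
Click 4 (0,2) count=2: revealed 1 new [(0,2)] -> total=13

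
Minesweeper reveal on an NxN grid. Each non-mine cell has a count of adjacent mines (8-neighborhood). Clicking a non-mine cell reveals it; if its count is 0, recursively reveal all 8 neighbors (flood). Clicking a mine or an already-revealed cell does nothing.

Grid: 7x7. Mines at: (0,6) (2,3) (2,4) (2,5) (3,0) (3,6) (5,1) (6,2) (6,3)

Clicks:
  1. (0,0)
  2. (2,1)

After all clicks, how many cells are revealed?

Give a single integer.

Click 1 (0,0) count=0: revealed 15 new [(0,0) (0,1) (0,2) (0,3) (0,4) (0,5) (1,0) (1,1) (1,2) (1,3) (1,4) (1,5) (2,0) (2,1) (2,2)] -> total=15
Click 2 (2,1) count=1: revealed 0 new [(none)] -> total=15

Answer: 15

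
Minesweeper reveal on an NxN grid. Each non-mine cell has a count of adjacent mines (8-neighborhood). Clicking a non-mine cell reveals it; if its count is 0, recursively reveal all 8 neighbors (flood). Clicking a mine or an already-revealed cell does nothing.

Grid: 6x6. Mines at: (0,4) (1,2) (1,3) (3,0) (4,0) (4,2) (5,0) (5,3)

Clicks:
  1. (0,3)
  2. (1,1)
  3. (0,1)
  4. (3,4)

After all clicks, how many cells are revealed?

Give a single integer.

Click 1 (0,3) count=3: revealed 1 new [(0,3)] -> total=1
Click 2 (1,1) count=1: revealed 1 new [(1,1)] -> total=2
Click 3 (0,1) count=1: revealed 1 new [(0,1)] -> total=3
Click 4 (3,4) count=0: revealed 13 new [(1,4) (1,5) (2,3) (2,4) (2,5) (3,3) (3,4) (3,5) (4,3) (4,4) (4,5) (5,4) (5,5)] -> total=16

Answer: 16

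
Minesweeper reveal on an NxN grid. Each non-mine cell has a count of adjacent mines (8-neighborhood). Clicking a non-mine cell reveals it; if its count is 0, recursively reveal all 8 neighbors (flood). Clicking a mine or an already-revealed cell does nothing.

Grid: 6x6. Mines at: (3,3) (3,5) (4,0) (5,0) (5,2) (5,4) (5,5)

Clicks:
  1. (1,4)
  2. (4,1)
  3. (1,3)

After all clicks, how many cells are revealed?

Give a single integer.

Click 1 (1,4) count=0: revealed 21 new [(0,0) (0,1) (0,2) (0,3) (0,4) (0,5) (1,0) (1,1) (1,2) (1,3) (1,4) (1,5) (2,0) (2,1) (2,2) (2,3) (2,4) (2,5) (3,0) (3,1) (3,2)] -> total=21
Click 2 (4,1) count=3: revealed 1 new [(4,1)] -> total=22
Click 3 (1,3) count=0: revealed 0 new [(none)] -> total=22

Answer: 22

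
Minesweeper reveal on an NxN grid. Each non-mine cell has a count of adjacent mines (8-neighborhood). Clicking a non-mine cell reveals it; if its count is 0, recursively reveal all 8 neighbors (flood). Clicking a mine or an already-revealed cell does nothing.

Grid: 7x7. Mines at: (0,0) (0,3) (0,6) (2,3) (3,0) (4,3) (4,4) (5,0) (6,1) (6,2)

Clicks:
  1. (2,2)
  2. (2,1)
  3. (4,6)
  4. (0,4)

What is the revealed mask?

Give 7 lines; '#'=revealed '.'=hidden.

Click 1 (2,2) count=1: revealed 1 new [(2,2)] -> total=1
Click 2 (2,1) count=1: revealed 1 new [(2,1)] -> total=2
Click 3 (4,6) count=0: revealed 19 new [(1,4) (1,5) (1,6) (2,4) (2,5) (2,6) (3,4) (3,5) (3,6) (4,5) (4,6) (5,3) (5,4) (5,5) (5,6) (6,3) (6,4) (6,5) (6,6)] -> total=21
Click 4 (0,4) count=1: revealed 1 new [(0,4)] -> total=22

Answer: ....#..
....###
.##.###
....###
.....##
...####
...####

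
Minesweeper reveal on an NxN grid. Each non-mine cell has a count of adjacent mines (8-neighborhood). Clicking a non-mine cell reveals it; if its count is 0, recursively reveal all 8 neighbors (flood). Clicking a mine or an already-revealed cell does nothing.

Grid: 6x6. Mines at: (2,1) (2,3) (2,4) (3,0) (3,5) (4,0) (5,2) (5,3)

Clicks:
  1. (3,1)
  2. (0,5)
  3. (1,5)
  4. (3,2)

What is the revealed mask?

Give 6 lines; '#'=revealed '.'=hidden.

Click 1 (3,1) count=3: revealed 1 new [(3,1)] -> total=1
Click 2 (0,5) count=0: revealed 12 new [(0,0) (0,1) (0,2) (0,3) (0,4) (0,5) (1,0) (1,1) (1,2) (1,3) (1,4) (1,5)] -> total=13
Click 3 (1,5) count=1: revealed 0 new [(none)] -> total=13
Click 4 (3,2) count=2: revealed 1 new [(3,2)] -> total=14

Answer: ######
######
......
.##...
......
......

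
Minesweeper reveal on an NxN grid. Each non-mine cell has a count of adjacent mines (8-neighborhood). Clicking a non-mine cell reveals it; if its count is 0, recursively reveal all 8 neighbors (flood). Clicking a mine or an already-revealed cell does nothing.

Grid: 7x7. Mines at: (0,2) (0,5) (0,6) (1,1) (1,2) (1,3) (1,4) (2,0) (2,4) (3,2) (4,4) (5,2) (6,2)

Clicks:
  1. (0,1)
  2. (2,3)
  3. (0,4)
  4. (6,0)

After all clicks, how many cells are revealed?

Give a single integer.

Click 1 (0,1) count=3: revealed 1 new [(0,1)] -> total=1
Click 2 (2,3) count=5: revealed 1 new [(2,3)] -> total=2
Click 3 (0,4) count=3: revealed 1 new [(0,4)] -> total=3
Click 4 (6,0) count=0: revealed 8 new [(3,0) (3,1) (4,0) (4,1) (5,0) (5,1) (6,0) (6,1)] -> total=11

Answer: 11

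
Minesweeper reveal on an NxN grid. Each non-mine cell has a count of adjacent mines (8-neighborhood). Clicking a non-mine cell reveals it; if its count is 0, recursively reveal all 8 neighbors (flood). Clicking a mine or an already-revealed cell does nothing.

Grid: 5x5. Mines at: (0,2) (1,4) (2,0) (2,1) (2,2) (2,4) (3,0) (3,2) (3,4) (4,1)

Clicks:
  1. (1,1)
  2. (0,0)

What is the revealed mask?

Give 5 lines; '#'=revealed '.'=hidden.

Answer: ##...
##...
.....
.....
.....

Derivation:
Click 1 (1,1) count=4: revealed 1 new [(1,1)] -> total=1
Click 2 (0,0) count=0: revealed 3 new [(0,0) (0,1) (1,0)] -> total=4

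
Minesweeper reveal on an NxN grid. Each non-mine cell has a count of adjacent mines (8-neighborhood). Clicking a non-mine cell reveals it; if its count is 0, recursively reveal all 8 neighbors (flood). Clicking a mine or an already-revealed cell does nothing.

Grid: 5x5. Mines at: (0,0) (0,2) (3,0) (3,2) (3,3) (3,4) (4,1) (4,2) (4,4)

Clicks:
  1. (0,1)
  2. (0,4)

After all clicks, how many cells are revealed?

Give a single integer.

Answer: 7

Derivation:
Click 1 (0,1) count=2: revealed 1 new [(0,1)] -> total=1
Click 2 (0,4) count=0: revealed 6 new [(0,3) (0,4) (1,3) (1,4) (2,3) (2,4)] -> total=7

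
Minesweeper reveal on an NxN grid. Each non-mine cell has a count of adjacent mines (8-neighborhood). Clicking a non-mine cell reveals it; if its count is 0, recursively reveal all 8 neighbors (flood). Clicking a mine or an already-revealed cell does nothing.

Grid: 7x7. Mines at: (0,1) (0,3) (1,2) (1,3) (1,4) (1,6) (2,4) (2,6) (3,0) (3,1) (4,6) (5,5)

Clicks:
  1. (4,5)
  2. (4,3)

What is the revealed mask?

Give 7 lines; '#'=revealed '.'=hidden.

Click 1 (4,5) count=2: revealed 1 new [(4,5)] -> total=1
Click 2 (4,3) count=0: revealed 18 new [(3,2) (3,3) (3,4) (4,0) (4,1) (4,2) (4,3) (4,4) (5,0) (5,1) (5,2) (5,3) (5,4) (6,0) (6,1) (6,2) (6,3) (6,4)] -> total=19

Answer: .......
.......
.......
..###..
######.
#####..
#####..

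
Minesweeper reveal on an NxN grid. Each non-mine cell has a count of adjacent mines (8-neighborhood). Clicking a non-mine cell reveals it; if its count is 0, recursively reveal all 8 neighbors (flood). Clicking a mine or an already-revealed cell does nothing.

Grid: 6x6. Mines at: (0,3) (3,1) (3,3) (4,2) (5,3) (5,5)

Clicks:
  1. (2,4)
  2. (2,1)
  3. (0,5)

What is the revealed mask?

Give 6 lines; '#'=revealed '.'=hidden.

Click 1 (2,4) count=1: revealed 1 new [(2,4)] -> total=1
Click 2 (2,1) count=1: revealed 1 new [(2,1)] -> total=2
Click 3 (0,5) count=0: revealed 9 new [(0,4) (0,5) (1,4) (1,5) (2,5) (3,4) (3,5) (4,4) (4,5)] -> total=11

Answer: ....##
....##
.#..##
....##
....##
......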